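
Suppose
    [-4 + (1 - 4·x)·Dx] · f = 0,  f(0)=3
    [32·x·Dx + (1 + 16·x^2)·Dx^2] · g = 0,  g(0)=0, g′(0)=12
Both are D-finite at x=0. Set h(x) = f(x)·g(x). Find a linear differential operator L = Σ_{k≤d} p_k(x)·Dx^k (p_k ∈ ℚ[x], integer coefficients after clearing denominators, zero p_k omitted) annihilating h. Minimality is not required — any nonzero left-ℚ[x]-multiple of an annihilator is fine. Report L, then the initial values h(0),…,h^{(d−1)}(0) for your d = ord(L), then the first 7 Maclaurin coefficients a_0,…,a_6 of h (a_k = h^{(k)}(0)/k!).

L = 128·x + (8 - 32·x + 256·x^2)·Dx + (-1 + 4·x - 16·x^2 + 64·x^3)·Dx^2  (order 2).
h: a_k = 0, 36, 144, 384, 1536, 39936/5, 159744/5, …
ICs: h(0) = 0, h′(0) = 36.

f: a_k = 3, 12, 48, 192, 768, 3072, 12288, …
g: a_k = 0, 12, 0, -64, 0, 3072/5, 0, …
f·g: L₀ = L_f ⊗_s L_g, ord ≤ 1·2.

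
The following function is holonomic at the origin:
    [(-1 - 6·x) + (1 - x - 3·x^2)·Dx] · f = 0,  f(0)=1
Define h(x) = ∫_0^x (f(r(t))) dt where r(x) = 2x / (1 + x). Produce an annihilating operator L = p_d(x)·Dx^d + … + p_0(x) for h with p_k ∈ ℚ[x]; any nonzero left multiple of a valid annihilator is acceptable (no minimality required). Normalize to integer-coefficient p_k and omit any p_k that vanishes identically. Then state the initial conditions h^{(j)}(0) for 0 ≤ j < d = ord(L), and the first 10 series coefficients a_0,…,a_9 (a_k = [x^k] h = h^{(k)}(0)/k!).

f: a_k = 1, 1, 4, 7, 19, 40, 97, 217, 508, 1159, …
Substitute x→r, Dx→(1/r')Dx; clear ⇒ L₀.
h=∫₀ˣh₀: take L = L₀·Dx.
L = (2 + 26·x)·Dx + (-1 - x + 13·x^2 + 13·x^3)·Dx^2  (order 2).
h: a_k = 0, 1, 1, 14/3, 13/2, 182/5, 169/3, 338, 2197/4, 30758/9, …
ICs: h(0) = 0, h′(0) = 1.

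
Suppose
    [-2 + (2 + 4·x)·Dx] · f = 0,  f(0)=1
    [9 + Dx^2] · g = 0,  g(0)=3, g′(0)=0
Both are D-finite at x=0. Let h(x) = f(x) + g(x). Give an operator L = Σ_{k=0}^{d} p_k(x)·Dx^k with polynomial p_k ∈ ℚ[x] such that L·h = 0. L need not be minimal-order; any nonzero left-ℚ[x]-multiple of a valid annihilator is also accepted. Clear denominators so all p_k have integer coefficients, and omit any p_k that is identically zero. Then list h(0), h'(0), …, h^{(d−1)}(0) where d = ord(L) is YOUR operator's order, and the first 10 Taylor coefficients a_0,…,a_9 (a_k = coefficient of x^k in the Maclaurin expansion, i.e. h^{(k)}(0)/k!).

L = (-27 - 81·x - 81·x^2) + (18 + 117·x + 243·x^2 + 162·x^3)·Dx + (-3 - 9·x - 9·x^2)·Dx^2 + (2 + 13·x + 27·x^2 + 18·x^3)·Dx^3  (order 3).
h: a_k = 4, 1, -14, 1/2, 19/2, 7/8, -87/20, 33/16, -3207/1120, 715/128, …
ICs: h(0) = 4, h′(0) = 1, h′′(0) = -28.

f: a_k = 1, 1, -1/2, 1/2, -5/8, 7/8, -21/16, 33/16, -429/128, 715/128, …
g: a_k = 3, 0, -27/2, 0, 81/8, 0, -243/80, 0, 2187/4480, 0, …
h₀=f+g: left-lcm gives L₀, ord ≤ 3.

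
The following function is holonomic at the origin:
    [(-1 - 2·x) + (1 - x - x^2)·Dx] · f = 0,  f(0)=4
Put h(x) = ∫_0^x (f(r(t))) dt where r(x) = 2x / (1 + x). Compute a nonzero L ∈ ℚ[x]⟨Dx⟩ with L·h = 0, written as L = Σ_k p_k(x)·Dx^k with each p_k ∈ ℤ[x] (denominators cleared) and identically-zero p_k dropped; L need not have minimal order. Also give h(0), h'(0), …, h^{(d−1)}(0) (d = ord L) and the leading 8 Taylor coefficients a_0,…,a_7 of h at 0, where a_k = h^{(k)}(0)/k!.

L = (2 + 10·x)·Dx + (-1 - x + 5·x^2 + 5·x^3)·Dx^2  (order 2).
h: a_k = 0, 4, 4, 8, 10, 24, 100/3, 600/7, …
ICs: h(0) = 0, h′(0) = 4.

f: a_k = 4, 4, 8, 12, 20, 32, 52, 84, …
f∘r: x↦r, Dx↦Dx/r' in L_f ⇒ L₀.
h=∫h₀ ⇒ L = L₀·Dx.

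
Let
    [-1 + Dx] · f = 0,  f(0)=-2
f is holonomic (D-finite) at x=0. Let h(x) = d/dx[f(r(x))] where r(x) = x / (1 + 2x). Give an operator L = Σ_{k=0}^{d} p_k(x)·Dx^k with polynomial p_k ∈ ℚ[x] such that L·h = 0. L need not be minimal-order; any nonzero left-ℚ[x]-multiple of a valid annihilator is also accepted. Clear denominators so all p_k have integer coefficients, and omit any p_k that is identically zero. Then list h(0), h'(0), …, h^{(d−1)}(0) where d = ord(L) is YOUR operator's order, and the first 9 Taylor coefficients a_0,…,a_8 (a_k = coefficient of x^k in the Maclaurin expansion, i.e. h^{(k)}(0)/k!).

L = (-3 - 8·x) + (-1 - 4·x - 4·x^2)·Dx  (order 1).
h: a_k = -2, 6, -13, 71/3, -147/4, 2699/60, -9157/360, -68731/840, 8443151/20160, …
ICs: h(0) = -2.

f: a_k = -2, -2, -1, -1/3, -1/12, -1/60, -1/360, -1/2520, -1/20160, …
L₀ from L_f via x↦r, Dx↦r'^{-1}Dx.
h=h₀': d/dx-closure on L₀ ⇒ L.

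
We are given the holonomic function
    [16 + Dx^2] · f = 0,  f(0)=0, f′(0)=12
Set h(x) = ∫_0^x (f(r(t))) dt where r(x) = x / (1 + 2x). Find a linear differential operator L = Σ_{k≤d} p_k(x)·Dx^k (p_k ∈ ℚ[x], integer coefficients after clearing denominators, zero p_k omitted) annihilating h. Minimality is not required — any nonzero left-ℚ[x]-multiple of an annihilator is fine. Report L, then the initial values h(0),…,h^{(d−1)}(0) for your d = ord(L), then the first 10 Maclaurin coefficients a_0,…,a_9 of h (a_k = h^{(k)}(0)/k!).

L = 16·Dx + (4 + 24·x + 48·x^2 + 32·x^3)·Dx^2 + (1 + 8·x + 24·x^2 + 32·x^3 + 16·x^4)·Dx^3  (order 3).
h: a_k = 0, 0, 6, -8, 4, 96/5, -1376/15, 1920/7, -70688/105, 194048/135, …
ICs: h(0) = 0, h′(0) = 0, h′′(0) = 12.

f: a_k = 0, 12, 0, -32, 0, 128/5, 0, -1024/105, 0, 2048/945, …
L₀ from L_f via x↦r, Dx↦r'^{-1}Dx.
h=∫h₀ ⇒ L = L₀·Dx.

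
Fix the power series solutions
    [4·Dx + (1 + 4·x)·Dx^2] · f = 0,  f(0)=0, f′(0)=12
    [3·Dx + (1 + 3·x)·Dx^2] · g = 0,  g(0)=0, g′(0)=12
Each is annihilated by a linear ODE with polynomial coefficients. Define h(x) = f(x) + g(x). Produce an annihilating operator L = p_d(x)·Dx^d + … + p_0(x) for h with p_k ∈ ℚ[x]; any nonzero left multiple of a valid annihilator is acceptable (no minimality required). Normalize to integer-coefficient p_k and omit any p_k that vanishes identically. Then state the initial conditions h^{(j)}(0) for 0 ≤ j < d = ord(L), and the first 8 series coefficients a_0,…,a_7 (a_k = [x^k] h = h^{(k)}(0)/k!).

L = 24·Dx + (14 + 48·x)·Dx^2 + (1 + 7·x + 12·x^2)·Dx^3  (order 3).
h: a_k = 0, 24, -42, 100, -273, 4044/5, -2534, 57900/7, …
ICs: h(0) = 0, h′(0) = 24, h′′(0) = -84.

f: a_k = 0, 12, -24, 64, -192, 3072/5, -2048, 49152/7, …
g: a_k = 0, 12, -18, 36, -81, 972/5, -486, 8748/7, …
Weyl lclm of L_f,L_g ⇒ L₀ (ord ≤ 4).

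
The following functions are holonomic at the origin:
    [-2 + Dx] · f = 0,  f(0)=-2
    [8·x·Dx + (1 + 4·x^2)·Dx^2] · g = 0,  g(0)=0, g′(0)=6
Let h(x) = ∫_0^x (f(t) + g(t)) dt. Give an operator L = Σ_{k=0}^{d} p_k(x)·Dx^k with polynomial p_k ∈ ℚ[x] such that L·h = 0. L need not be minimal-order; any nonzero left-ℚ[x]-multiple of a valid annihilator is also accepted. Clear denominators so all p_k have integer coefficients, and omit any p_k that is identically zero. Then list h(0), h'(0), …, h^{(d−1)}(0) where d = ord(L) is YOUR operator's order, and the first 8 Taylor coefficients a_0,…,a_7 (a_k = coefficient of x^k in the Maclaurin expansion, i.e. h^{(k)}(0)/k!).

f: a_k = -2, -4, -4, -8/3, -4/3, -8/15, -8/45, -16/315, …
g: a_k = 0, 6, 0, -8, 0, 96/5, 0, -384/7, …
h₀=f+g: left-lcm gives L₀, ord ≤ 3.
h=∫₀ˣh₀: take L = L₀·Dx.
L = (8 - 32·x - 32·x^2)·Dx^2 + (-6 + 12·x + 8·x^2 - 16·x^3)·Dx^3 + (1 + 2·x + 4·x^2 + 8·x^3)·Dx^4  (order 4).
h: a_k = 0, -2, 1, -4/3, -8/3, -4/15, 28/9, -8/315, …
ICs: h(0) = 0, h′(0) = -2, h′′(0) = 2, h′′′(0) = -8.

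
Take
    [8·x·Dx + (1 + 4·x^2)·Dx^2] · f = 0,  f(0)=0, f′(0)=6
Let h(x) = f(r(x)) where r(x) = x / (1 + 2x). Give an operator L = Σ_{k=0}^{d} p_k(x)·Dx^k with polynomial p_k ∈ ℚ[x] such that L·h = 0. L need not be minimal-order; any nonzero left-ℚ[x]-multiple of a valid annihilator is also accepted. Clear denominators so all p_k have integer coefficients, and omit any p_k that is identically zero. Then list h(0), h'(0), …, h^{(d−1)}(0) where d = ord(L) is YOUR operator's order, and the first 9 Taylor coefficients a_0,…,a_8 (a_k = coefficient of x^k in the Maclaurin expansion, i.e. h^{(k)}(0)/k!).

L = (4 + 16·x)·Dx + (1 + 4·x + 8·x^2)·Dx^2  (order 2).
h: a_k = 0, 6, -12, 16, 0, -384/5, 256, -3072/7, 0, …
ICs: h(0) = 0, h′(0) = 6.

f: a_k = 0, 6, 0, -8, 0, 96/5, 0, -384/7, 0, …
L₀ from L_f via x↦r, Dx↦r'^{-1}Dx.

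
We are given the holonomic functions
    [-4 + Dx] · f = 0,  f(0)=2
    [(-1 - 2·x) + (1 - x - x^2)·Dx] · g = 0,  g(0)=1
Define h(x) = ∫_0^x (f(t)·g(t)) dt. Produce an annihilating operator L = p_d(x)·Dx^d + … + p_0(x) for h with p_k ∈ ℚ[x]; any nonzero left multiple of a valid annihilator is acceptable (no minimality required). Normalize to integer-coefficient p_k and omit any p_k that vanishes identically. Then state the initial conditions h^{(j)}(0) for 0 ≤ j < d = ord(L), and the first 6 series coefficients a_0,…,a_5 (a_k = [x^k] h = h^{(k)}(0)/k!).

L = (5 - 2·x - 4·x^2)·Dx + (-1 + x + x^2)·Dx^2  (order 2).
h: a_k = 0, 2, 5, 28/3, 89/6, 326/15, …
ICs: h(0) = 0, h′(0) = 2.

f: a_k = 2, 8, 16, 64/3, 64/3, 256/15, …
g: a_k = 1, 1, 2, 3, 5, 8, …
Product ⇒ symmetric product L₀, ord ≤ 1.
h=∫₀ˣh₀: take L = L₀·Dx.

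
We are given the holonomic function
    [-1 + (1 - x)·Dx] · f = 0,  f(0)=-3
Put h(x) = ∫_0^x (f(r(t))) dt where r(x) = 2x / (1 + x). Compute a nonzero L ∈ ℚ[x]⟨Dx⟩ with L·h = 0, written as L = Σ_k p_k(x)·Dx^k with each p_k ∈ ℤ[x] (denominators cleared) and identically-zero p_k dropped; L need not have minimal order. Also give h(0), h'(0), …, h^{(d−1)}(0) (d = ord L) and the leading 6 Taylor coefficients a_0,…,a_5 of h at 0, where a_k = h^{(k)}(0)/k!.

L = 2·Dx + (-1 + x^2)·Dx^2  (order 2).
h: a_k = 0, -3, -3, -2, -3/2, -6/5, …
ICs: h(0) = 0, h′(0) = -3.

f: a_k = -3, -3, -3, -3, -3, -3, …
Substitute x→r, Dx→(1/r')Dx; clear ⇒ L₀.
Integrate: L := L₀·Dx.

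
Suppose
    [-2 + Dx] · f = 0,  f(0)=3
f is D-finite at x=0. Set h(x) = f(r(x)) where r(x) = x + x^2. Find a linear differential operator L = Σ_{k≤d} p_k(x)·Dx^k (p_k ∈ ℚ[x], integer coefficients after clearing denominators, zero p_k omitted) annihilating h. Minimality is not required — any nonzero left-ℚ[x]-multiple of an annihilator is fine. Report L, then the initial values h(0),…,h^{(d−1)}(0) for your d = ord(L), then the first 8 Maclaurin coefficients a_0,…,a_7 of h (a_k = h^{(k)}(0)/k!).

L = (-2 - 4·x) + Dx  (order 1).
h: a_k = 3, 6, 12, 16, 20, 104/5, 304/15, 1856/105, …
ICs: h(0) = 3.

f: a_k = 3, 6, 6, 4, 2, 4/5, 4/15, 8/105, …
Change of var in L_f (x↦r) gives L₀.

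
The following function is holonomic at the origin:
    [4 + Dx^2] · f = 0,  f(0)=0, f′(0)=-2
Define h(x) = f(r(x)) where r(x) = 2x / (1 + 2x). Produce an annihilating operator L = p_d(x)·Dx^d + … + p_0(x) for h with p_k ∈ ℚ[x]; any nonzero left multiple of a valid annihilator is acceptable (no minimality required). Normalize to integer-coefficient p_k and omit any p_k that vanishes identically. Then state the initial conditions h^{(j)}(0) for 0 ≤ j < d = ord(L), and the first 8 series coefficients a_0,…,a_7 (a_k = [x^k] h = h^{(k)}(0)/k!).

L = 16 + (4 + 24·x + 48·x^2 + 32·x^3)·Dx + (1 + 8·x + 24·x^2 + 32·x^3 + 16·x^4)·Dx^2  (order 2).
h: a_k = 0, -4, 8, -16/3, -32, 2752/15, -640, 565504/315, …
ICs: h(0) = 0, h′(0) = -4.

f: a_k = 0, -2, 0, 4/3, 0, -4/15, 0, 8/315, …
Substitute x→r, Dx→(1/r')Dx; clear ⇒ L₀.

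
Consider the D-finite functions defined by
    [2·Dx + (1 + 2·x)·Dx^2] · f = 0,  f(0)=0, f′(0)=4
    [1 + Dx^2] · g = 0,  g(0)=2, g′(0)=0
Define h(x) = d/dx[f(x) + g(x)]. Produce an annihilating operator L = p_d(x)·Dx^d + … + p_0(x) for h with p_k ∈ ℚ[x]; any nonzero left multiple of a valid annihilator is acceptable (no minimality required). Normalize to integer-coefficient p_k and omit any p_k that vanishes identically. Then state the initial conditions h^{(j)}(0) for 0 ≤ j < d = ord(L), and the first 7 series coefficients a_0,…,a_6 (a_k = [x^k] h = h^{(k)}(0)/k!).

f: a_k = 0, 4, -4, 16/3, -8, 64/5, -64/3, …
g: a_k = 2, 0, -1, 0, 1/12, 0, -1/360, …
Sum ⇒ L₀ = lclm(L_f,L_g) in ℚ(x)⟨Dx⟩.
h=h₀': d/dx-closure on L₀ ⇒ L.
L = (50 + 8·x + 8·x^2) + (9 + 22·x + 12·x^2 + 8·x^3)·Dx + (50 + 8·x + 8·x^2)·Dx^2 + (9 + 22·x + 12·x^2 + 8·x^3)·Dx^3  (order 3).
h: a_k = 4, -10, 16, -95/3, 64, -7681/60, 256, …
ICs: h(0) = 4, h′(0) = -10, h′′(0) = 32.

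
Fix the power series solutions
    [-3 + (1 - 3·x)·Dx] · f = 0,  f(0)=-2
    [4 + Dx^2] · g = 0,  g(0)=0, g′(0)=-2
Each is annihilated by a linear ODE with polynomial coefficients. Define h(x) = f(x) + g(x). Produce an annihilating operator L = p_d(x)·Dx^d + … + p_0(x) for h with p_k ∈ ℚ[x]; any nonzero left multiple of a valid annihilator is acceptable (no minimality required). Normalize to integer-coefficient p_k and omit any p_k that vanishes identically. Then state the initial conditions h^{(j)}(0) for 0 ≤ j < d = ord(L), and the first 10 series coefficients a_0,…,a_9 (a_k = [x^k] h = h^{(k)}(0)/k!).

L = (348 - 144·x + 216·x^2) + (-44 + 180·x - 216·x^2 + 216·x^3)·Dx + (87 - 36·x + 54·x^2)·Dx^2 + (-11 + 45·x - 54·x^2 + 54·x^3)·Dx^3  (order 3).
h: a_k = -2, -8, -18, -158/3, -162, -7294/15, -1458, -1377802/315, -13122, -111602614/2835, …
ICs: h(0) = -2, h′(0) = -8, h′′(0) = -36.

f: a_k = -2, -6, -18, -54, -162, -486, -1458, -4374, -13122, -39366, …
g: a_k = 0, -2, 0, 4/3, 0, -4/15, 0, 8/315, 0, -4/2835, …
h₀=f+g: left-lcm gives L₀, ord ≤ 3.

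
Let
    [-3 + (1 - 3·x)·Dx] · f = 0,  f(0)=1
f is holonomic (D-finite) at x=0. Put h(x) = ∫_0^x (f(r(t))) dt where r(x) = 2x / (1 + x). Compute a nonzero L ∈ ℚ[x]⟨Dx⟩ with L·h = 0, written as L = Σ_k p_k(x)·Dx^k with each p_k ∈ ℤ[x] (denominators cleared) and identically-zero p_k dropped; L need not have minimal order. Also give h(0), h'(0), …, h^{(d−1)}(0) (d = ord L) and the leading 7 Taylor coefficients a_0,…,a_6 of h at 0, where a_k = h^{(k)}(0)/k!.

L = 6·Dx + (-1 + 4·x + 5·x^2)·Dx^2  (order 2).
h: a_k = 0, 1, 3, 10, 75/2, 150, 625, …
ICs: h(0) = 0, h′(0) = 1.

f: a_k = 1, 3, 9, 27, 81, 243, 729, …
Change of var in L_f (x↦r) gives L₀.
Integrate: L := L₀·Dx.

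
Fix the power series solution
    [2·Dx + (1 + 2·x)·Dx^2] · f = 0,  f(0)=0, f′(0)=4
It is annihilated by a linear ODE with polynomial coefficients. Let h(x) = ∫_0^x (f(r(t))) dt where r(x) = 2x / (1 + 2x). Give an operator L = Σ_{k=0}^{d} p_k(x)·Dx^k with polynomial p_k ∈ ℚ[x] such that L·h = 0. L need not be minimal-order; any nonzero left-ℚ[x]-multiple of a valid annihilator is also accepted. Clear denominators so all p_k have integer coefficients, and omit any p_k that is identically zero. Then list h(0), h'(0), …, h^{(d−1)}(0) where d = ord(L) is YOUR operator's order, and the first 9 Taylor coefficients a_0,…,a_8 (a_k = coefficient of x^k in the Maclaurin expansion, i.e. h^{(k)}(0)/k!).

f: a_k = 0, 4, -4, 16/3, -8, 64/5, -64/3, 256/7, -64, …
h₀=f(r): pull back L_f along r ⇒ L₀.
∫: right-multiply L₀ by Dx.
L = (8 + 24·x)·Dx^2 + (1 + 8·x + 12·x^2)·Dx^3  (order 3).
h: a_k = 0, 0, 4, -32/3, 104/3, -128, 7744/15, -6656/3, 69952/7, …
ICs: h(0) = 0, h′(0) = 0, h′′(0) = 8.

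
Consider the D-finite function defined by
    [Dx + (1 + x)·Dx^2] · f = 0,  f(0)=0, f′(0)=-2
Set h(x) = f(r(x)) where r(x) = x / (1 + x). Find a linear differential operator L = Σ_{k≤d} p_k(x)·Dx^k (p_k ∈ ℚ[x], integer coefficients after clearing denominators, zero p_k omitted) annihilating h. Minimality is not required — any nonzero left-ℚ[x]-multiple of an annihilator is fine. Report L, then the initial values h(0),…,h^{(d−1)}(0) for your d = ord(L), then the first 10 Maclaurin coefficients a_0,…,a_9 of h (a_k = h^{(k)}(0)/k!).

f: a_k = 0, -2, 1, -2/3, 1/2, -2/5, 1/3, -2/7, 1/4, -2/9, …
h₀=f(r): pull back L_f along r ⇒ L₀.
L = (3 + 4·x)·Dx + (1 + 3·x + 2·x^2)·Dx^2  (order 2).
h: a_k = 0, -2, 3, -14/3, 15/2, -62/5, 21, -254/7, 255/4, -1022/9, …
ICs: h(0) = 0, h′(0) = -2.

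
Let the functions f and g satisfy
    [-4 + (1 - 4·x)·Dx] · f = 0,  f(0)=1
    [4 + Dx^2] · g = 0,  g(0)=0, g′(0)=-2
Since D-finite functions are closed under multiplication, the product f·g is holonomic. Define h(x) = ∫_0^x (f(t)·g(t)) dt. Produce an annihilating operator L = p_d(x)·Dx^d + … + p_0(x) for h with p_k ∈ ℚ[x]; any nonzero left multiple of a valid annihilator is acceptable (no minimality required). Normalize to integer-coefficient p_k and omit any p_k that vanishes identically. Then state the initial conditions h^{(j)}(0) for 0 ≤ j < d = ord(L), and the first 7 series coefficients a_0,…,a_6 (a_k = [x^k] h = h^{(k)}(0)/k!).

L = (-4 + 16·x)·Dx + 8·Dx^2 + (-1 + 4·x)·Dx^3  (order 3).
h: a_k = 0, 0, -1, -8/3, -23/3, -368/15, -3682/45, …
ICs: h(0) = 0, h′(0) = 0, h′′(0) = -2.

f: a_k = 1, 4, 16, 64, 256, 1024, 4096, …
g: a_k = 0, -2, 0, 4/3, 0, -4/15, 0, …
f·g: L₀ = L_f ⊗_s L_g, ord ≤ 1·2.
h=∫h₀ ⇒ L = L₀·Dx.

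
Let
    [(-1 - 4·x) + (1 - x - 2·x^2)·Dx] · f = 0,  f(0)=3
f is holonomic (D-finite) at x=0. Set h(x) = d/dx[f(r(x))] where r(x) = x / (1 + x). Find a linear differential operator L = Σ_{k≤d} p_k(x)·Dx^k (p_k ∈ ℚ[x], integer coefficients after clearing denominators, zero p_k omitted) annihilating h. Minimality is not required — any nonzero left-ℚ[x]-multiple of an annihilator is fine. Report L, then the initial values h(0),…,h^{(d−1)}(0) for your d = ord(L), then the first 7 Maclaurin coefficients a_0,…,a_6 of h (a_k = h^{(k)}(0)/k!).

L = (4 + 12·x + 36·x^2 + 20·x^3) + (-1 - 7·x - 9·x^2 + 7·x^3 + 10·x^4)·Dx  (order 1).
h: a_k = 3, 12, 0, 48, -60, 216, -420, …
ICs: h(0) = 3.

f: a_k = 3, 3, 9, 15, 33, 63, 129, …
Change of var in L_f (x↦r) gives L₀.
h₀' ⇒ L via d/dx closure of L₀.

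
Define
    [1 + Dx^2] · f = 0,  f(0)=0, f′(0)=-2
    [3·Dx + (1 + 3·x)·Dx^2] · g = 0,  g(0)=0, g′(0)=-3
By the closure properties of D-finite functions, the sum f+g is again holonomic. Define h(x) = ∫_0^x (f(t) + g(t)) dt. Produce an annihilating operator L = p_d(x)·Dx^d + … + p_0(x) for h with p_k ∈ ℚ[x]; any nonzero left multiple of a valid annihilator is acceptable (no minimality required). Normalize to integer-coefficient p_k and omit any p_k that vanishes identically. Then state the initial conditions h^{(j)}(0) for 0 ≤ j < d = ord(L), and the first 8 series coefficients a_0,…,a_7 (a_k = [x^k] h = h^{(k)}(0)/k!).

L = (165 + 18·x + 27·x^2)·Dx^2 + (19 + 63·x + 27·x^2 + 27·x^3)·Dx^3 + (165 + 18·x + 27·x^2)·Dx^4 + (19 + 63·x + 27·x^2 + 27·x^3)·Dx^5  (order 5).
h: a_k = 0, 0, -5/2, 3/2, -13/6, 81/20, -2917/360, 243/14, …
ICs: h(0) = 0, h′(0) = 0, h′′(0) = -5, h′′′(0) = 9, h′′′′(0) = -52.

f: a_k = 0, -2, 0, 1/3, 0, -1/60, 0, 1/2520, …
g: a_k = 0, -3, 9/2, -9, 81/4, -243/5, 243/2, -2187/7, …
Weyl lclm of L_f,L_g ⇒ L₀ (ord ≤ 4).
Integrate: L := L₀·Dx.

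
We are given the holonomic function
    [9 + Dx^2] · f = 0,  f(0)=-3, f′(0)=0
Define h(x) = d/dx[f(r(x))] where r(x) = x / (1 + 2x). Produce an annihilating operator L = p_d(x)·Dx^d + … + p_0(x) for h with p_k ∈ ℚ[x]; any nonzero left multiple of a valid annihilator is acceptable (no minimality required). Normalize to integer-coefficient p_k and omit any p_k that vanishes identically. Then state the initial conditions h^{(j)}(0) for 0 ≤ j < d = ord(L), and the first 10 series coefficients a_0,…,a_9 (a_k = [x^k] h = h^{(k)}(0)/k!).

L = (33 + 96·x + 96·x^2) + (12 + 72·x + 144·x^2 + 96·x^3)·Dx + (1 + 8·x + 24·x^2 + 32·x^3 + 16·x^4)·Dx^2  (order 2).
h: a_k = 0, 27, -162, 1215/2, -1755, 162729/40, -141183/20, 566865/112, 7476867/280, -773904213/4480, …
ICs: h(0) = 0, h′(0) = 27.

f: a_k = -3, 0, 27/2, 0, -81/8, 0, 243/80, 0, -2187/4480, 0, …
h₀=f(r): pull back L_f along r ⇒ L₀.
Derive L from L₀ (diff closure).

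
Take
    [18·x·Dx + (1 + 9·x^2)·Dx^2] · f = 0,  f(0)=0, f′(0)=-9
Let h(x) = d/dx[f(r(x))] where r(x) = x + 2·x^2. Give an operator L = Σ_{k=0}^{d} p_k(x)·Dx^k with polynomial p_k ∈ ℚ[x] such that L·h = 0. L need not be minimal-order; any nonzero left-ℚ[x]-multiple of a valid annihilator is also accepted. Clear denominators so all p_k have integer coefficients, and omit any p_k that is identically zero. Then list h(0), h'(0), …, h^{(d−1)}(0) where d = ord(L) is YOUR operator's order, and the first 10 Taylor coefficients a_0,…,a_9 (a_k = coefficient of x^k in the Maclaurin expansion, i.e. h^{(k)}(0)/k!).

f: a_k = 0, -9, 0, 27, 0, -729/5, 0, 6561/7, 0, -6561, …
L₀ from L_f via x↦r, Dx↦r'^{-1}Dx.
Derive L from L₀ (diff closure).
L = (-4 + 18·x + 144·x^2 + 432·x^3 + 432·x^4) + (1 + 4·x + 9·x^2 + 72·x^3 + 180·x^4 + 144·x^5)·Dx  (order 1).
h: a_k = -9, -36, 81, 648, 891, -7452, -34263, 11664, 544563, 1396764, …
ICs: h(0) = -9.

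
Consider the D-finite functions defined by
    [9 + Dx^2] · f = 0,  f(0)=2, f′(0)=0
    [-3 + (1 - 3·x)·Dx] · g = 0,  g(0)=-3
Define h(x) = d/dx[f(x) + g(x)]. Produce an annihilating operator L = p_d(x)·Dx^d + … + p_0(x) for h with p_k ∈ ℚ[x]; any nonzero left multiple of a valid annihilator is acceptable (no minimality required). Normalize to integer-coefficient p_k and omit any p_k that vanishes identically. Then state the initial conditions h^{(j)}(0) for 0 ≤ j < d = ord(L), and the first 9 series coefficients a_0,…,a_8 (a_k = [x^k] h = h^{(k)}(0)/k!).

f: a_k = 2, 0, -9, 0, 27/4, 0, -81/40, 0, 729/2240, …
g: a_k = -3, -9, -27, -81, -243, -729, -2187, -6561, -19683, …
Weyl lclm of L_f,L_g ⇒ L₀ (ord ≤ 3).
Differentiate: ansatz ord ≤ ord L₀ ⇒ L.
L = (702 - 324·x + 486·x^2) + (-63 + 243·x - 243·x^2 + 243·x^3)·Dx + (78 - 36·x + 54·x^2)·Dx^2 + (-7 + 27·x - 27·x^2 + 27·x^3)·Dx^3  (order 3).
h: a_k = -9, -72, -243, -945, -3645, -262683/20, -45927, -44089191/280, -531441, …
ICs: h(0) = -9, h′(0) = -72, h′′(0) = -486.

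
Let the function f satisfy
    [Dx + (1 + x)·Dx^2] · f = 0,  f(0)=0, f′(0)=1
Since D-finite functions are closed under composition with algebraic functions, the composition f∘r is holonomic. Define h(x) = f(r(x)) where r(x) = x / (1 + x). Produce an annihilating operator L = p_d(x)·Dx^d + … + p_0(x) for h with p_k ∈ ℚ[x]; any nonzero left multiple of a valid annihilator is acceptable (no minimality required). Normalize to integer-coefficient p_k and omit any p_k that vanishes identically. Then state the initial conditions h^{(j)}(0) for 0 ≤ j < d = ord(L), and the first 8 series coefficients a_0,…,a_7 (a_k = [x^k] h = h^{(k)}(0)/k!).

f: a_k = 0, 1, -1/2, 1/3, -1/4, 1/5, -1/6, 1/7, …
f∘r: x↦r, Dx↦Dx/r' in L_f ⇒ L₀.
L = (3 + 4·x)·Dx + (1 + 3·x + 2·x^2)·Dx^2  (order 2).
h: a_k = 0, 1, -3/2, 7/3, -15/4, 31/5, -21/2, 127/7, …
ICs: h(0) = 0, h′(0) = 1.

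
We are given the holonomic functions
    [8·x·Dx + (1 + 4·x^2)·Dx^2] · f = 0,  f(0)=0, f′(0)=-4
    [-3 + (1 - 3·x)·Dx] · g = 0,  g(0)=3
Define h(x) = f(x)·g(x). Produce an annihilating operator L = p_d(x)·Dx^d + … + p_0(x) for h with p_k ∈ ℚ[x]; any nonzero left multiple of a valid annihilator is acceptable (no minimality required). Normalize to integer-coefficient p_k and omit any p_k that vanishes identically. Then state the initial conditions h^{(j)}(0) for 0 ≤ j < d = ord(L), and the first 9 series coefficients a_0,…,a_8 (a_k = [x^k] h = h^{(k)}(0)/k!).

L = 24·x + (6 - 8·x + 48·x^2)·Dx + (-1 + 3·x - 4·x^2 + 12·x^3)·Dx^2  (order 2).
h: a_k = 0, -12, -36, -92, -276, -4332/5, -12996/5, -269076/35, -807228/35, …
ICs: h(0) = 0, h′(0) = -12.

f: a_k = 0, -4, 0, 16/3, 0, -64/5, 0, 256/7, 0, …
g: a_k = 3, 9, 27, 81, 243, 729, 2187, 6561, 19683, …
h₀=f·g: eliminate ⇒ L₀, order ≤ 2·1.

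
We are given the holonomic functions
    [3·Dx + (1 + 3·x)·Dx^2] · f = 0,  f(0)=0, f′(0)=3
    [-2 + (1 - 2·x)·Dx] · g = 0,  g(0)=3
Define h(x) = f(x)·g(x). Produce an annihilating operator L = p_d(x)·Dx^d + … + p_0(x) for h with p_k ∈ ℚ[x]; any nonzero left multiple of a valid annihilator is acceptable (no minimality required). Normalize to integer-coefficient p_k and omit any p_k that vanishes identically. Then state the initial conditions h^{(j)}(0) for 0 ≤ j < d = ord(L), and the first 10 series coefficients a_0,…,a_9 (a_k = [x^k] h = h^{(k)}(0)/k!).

L = 6 + (1 + 18·x)·Dx + (-1 - x + 6·x^2)·Dx^2  (order 2).
h: a_k = 0, 9, 9/2, 36, 45/4, 1683/10, -279/10, 30852/35, -195273/280, 723267/140, …
ICs: h(0) = 0, h′(0) = 9.

f: a_k = 0, 3, -9/2, 9, -81/4, 243/5, -243/2, 2187/7, -6561/8, 2187, …
g: a_k = 3, 6, 12, 24, 48, 96, 192, 384, 768, 1536, …
f·g: L₀ = L_f ⊗_s L_g, ord ≤ 2·1.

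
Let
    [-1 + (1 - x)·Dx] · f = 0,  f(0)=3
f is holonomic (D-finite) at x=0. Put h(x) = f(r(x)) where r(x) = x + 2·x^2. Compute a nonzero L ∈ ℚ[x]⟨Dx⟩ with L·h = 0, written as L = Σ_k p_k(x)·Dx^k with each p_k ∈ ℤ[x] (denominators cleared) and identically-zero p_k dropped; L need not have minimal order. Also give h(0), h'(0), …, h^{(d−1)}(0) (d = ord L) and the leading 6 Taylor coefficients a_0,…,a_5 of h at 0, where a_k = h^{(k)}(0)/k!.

L = (1 + 4·x) + (-1 + x + 2·x^2)·Dx  (order 1).
h: a_k = 3, 3, 9, 15, 33, 63, …
ICs: h(0) = 3.

f: a_k = 3, 3, 3, 3, 3, 3, …
Change of var in L_f (x↦r) gives L₀.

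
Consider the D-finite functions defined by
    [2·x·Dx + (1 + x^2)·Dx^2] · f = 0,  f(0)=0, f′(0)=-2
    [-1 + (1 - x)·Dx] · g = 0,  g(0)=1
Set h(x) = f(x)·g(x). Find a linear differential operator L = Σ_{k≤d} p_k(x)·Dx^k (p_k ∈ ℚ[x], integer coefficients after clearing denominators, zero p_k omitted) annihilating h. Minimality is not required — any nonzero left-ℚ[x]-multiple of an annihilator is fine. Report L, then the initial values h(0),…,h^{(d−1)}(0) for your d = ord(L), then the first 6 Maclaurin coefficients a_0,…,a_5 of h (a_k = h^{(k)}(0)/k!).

L = 2·x + (2 - 2·x + 4·x^2)·Dx + (-1 + x - x^2 + x^3)·Dx^2  (order 2).
h: a_k = 0, -2, -2, -4/3, -4/3, -26/15, …
ICs: h(0) = 0, h′(0) = -2.

f: a_k = 0, -2, 0, 2/3, 0, -2/5, …
g: a_k = 1, 1, 1, 1, 1, 1, …
h₀=f·g: eliminate ⇒ L₀, order ≤ 2·1.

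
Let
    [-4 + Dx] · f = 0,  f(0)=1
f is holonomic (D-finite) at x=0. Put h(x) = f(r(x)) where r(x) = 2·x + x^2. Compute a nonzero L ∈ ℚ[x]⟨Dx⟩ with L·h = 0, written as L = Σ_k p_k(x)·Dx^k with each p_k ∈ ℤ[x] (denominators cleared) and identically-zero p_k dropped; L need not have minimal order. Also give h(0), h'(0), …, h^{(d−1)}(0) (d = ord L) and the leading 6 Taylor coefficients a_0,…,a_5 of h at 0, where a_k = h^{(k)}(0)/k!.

f: a_k = 1, 4, 8, 32/3, 32/3, 128/15, …
h₀=f(r): pull back L_f along r ⇒ L₀.
L = (-8 - 8·x) + Dx  (order 1).
h: a_k = 1, 8, 36, 352/3, 920/3, 3392/5, …
ICs: h(0) = 1.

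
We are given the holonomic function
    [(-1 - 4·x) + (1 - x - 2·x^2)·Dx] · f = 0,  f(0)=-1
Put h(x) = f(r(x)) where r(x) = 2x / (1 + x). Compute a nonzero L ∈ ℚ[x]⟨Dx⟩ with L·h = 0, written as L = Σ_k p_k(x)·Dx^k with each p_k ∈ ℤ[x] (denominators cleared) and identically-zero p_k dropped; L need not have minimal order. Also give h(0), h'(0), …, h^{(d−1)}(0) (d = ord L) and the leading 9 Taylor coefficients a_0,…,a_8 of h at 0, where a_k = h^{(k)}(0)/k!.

L = (2 + 18·x) + (-1 - x + 9·x^2 + 9·x^3)·Dx  (order 1).
h: a_k = -1, -2, -10, -18, -90, -162, -810, -1458, -7290, …
ICs: h(0) = -1.

f: a_k = -1, -1, -3, -5, -11, -21, -43, -85, -171, …
f∘r: x↦r, Dx↦Dx/r' in L_f ⇒ L₀.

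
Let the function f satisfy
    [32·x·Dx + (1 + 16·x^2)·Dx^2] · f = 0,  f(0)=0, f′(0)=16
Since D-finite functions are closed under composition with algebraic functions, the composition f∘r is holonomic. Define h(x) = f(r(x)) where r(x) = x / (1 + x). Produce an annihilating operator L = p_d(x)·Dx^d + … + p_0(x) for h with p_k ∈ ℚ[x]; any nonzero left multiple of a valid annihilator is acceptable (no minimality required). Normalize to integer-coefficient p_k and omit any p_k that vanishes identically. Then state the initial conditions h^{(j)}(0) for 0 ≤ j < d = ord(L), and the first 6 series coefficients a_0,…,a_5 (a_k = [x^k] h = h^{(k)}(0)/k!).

L = (2 + 34·x)·Dx + (1 + 2·x + 17·x^2)·Dx^2  (order 2).
h: a_k = 0, 16, -16, -208/3, 240, 1616/5, …
ICs: h(0) = 0, h′(0) = 16.

f: a_k = 0, 16, 0, -256/3, 0, 4096/5, …
Change of var in L_f (x↦r) gives L₀.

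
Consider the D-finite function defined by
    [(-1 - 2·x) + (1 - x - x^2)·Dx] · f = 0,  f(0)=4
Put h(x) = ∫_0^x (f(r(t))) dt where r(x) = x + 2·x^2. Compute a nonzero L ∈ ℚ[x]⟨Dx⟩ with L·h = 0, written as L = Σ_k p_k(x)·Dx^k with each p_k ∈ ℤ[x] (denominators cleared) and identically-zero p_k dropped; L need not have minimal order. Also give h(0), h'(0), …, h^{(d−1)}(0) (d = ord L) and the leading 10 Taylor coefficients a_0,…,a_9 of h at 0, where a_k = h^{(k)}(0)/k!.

f: a_k = 4, 4, 8, 12, 20, 32, 52, 84, 136, 220, …
Change of var in L_f (x↦r) gives L₀.
∫: right-multiply L₀ by Dx.
L = (1 + 6·x + 12·x^2 + 16·x^3)·Dx + (-1 + x + 3·x^2 + 4·x^3 + 4·x^4)·Dx^2  (order 2).
h: a_k = 0, 4, 2, 16/3, 11, 124/5, 56, 948/7, 657/2, 7312/9, …
ICs: h(0) = 0, h′(0) = 4.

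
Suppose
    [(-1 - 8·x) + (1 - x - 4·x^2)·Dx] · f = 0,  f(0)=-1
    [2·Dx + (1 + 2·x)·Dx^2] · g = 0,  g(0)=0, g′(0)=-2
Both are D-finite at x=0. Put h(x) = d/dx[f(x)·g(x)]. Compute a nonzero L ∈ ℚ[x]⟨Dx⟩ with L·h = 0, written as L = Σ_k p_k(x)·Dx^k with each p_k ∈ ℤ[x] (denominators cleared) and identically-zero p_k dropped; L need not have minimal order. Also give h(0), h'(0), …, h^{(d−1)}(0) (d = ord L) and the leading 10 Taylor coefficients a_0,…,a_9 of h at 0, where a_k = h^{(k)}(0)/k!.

L = (160 + 720·x + 1152·x^2) + (11 + 170·x + 768·x^2 + 896·x^3)·Dx + (-5 - 21·x + 14·x^2 + 136·x^3 + 128·x^4)·Dx^2  (order 2).
h: a_k = 2, 0, 32, 80/3, 836/3, 2152/5, 6572/3, 159008/35, 591124/35, 2548808/63, …
ICs: h(0) = 2, h′(0) = 0.

f: a_k = -1, -1, -5, -9, -29, -65, -181, -441, -1165, -2929, …
g: a_k = 0, -2, 2, -8/3, 4, -32/5, 32/3, -128/7, 32, -512/9, …
f·g: L₀ = L_f ⊗_s L_g, ord ≤ 1·2.
Derive L from L₀ (diff closure).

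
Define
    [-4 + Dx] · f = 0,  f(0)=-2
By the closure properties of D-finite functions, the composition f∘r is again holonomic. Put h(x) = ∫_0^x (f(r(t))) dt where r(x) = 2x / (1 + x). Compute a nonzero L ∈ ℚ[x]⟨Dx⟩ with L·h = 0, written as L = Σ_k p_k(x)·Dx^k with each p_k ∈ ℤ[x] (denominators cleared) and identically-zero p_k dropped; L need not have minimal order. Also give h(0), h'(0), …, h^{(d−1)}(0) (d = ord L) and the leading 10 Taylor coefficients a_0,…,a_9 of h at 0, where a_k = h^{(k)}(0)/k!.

f: a_k = -2, -8, -16, -64/3, -64/3, -256/15, -512/45, -2048/315, -1024/315, -4096/2835, …
h₀=f(r): pull back L_f along r ⇒ L₀.
h=∫₀ˣh₀: take L = L₀·Dx.
L = -8·Dx + (1 + 2·x + x^2)·Dx^2  (order 2).
h: a_k = 0, -2, -8, -16, -44/3, -16/15, 88/15, -368/315, -806/315, 752/315, …
ICs: h(0) = 0, h′(0) = -2.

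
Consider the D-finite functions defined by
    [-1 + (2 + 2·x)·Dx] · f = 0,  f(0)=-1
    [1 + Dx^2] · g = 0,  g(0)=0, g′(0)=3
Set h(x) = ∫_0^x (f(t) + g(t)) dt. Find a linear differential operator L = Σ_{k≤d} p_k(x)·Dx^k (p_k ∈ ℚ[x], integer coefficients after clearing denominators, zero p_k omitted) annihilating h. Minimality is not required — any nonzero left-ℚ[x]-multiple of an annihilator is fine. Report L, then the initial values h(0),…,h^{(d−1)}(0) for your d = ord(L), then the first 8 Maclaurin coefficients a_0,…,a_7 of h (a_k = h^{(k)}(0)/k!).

L = (-7 - 8·x - 4·x^2)·Dx + (6 + 22·x + 24·x^2 + 8·x^3)·Dx^2 + (-7 - 8·x - 4·x^2)·Dx^3 + (6 + 22·x + 24·x^2 + 8·x^3)·Dx^4  (order 4).
h: a_k = 0, -1, 5/4, 1/24, -9/64, 1/128, -1/2560, 3/1024, …
ICs: h(0) = 0, h′(0) = -1, h′′(0) = 5/2, h′′′(0) = 1/4.

f: a_k = -1, -1/2, 1/8, -1/16, 5/128, -7/256, 21/1024, -33/2048, …
g: a_k = 0, 3, 0, -1/2, 0, 1/40, 0, -1/1680, …
f+g: L₀ = lclm(L_f,L_g), ord ≤ 1+2.
h=∫₀ˣh₀: take L = L₀·Dx.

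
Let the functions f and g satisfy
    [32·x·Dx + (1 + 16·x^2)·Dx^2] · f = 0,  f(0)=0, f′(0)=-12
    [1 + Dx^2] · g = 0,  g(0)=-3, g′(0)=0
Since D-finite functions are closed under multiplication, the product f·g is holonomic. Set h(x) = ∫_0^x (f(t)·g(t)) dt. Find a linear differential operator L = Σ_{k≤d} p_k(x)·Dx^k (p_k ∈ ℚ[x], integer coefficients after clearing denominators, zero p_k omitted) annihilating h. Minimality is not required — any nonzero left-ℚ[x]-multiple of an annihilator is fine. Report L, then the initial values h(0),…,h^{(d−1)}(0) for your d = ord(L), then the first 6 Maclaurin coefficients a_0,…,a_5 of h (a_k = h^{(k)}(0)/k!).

f: a_k = 0, -12, 0, 64, 0, -3072/5, …
g: a_k = -3, 0, 3/2, 0, -1/8, 0, …
f·g: L₀ = L_f ⊗_s L_g, ord ≤ 2·2.
Integrate: L := L₀·Dx.
L = (1105 + 51776·x^2 + 22016·x^4 + 16384·x^6 + 65536·x^8)·Dx + (2112·x + 35840·x^3 + 49152·x^5 + 262144·x^7)·Dx^2 + (1122 + 52352·x^2 + 27648·x^4 + 32768·x^6 + 131072·x^8)·Dx^3 + (2112·x + 35840·x^3 + 49152·x^5 + 262144·x^7)·Dx^4 + (17 + 576·x^2 + 5632·x^4 + 16384·x^6 + 65536·x^8)·Dx^5  (order 5).
h: a_k = 0, 0, 18, 0, -105/2, 0, …
ICs: h(0) = 0, h′(0) = 0, h′′(0) = 36, h′′′(0) = 0, h′′′′(0) = -1260.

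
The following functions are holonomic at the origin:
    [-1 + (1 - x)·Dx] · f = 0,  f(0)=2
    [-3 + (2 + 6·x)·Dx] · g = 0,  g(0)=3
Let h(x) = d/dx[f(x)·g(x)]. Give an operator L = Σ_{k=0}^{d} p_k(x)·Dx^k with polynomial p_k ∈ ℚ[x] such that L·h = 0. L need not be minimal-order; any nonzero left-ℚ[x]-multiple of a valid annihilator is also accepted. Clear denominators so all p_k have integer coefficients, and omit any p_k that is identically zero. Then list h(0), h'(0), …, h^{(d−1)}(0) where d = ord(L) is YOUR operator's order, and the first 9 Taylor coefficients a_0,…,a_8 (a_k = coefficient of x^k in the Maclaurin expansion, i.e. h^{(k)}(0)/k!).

L = (11 + 90·x + 27·x^2) + (-10 - 26·x + 18·x^2 + 18·x^3)·Dx  (order 1).
h: a_k = 15, 33/2, 441/8, -39/16, 25125/128, -77481/256, 1154013/1024, -5806263/2048, 275467581/32768, …
ICs: h(0) = 15.

f: a_k = 2, 2, 2, 2, 2, 2, 2, 2, 2, …
g: a_k = 3, 9/2, -27/8, 81/16, -1215/128, 5103/256, -45927/1024, 216513/2048, -8444007/32768, …
L₀ := L_f ⊗_s L_g (sym. prod.), ord ≤ 1.
h=h₀': d/dx-closure on L₀ ⇒ L.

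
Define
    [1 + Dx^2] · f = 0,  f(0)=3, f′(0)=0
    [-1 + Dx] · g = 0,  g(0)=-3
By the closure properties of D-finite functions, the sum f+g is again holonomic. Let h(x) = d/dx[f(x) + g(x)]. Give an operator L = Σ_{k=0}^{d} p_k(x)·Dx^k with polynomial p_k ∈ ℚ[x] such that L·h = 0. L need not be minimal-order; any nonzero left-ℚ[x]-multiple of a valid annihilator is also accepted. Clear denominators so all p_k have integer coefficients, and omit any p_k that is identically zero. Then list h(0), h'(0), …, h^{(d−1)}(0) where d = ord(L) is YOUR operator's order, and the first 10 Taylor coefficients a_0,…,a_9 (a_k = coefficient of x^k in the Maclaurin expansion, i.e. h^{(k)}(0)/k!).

f: a_k = 3, 0, -3/2, 0, 1/8, 0, -1/240, 0, 1/13440, 0, …
g: a_k = -3, -3, -3/2, -1/2, -1/8, -1/40, -1/240, -1/1680, -1/13440, -1/120960, …
Weyl lclm of L_f,L_g ⇒ L₀ (ord ≤ 3).
Derive L from L₀ (diff closure).
L = 1 - Dx + Dx^2 - Dx^3  (order 3).
h: a_k = -3, -6, -3/2, 0, -1/8, -1/20, -1/240, 0, -1/13440, -1/60480, …
ICs: h(0) = -3, h′(0) = -6, h′′(0) = -3.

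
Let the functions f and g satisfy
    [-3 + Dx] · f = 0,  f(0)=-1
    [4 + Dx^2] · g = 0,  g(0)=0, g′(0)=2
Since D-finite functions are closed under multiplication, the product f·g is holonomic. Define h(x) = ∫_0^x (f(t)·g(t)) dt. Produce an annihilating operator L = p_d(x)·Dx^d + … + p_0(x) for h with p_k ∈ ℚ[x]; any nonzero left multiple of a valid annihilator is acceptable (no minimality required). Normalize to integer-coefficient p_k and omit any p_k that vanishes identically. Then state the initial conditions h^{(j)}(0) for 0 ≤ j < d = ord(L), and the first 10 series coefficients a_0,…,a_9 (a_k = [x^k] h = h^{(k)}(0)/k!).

L = 13·Dx - 6·Dx^2 + Dx^3  (order 3).
h: a_k = 0, 0, -1, -2, -23/12, -1, -61/360, 23/140, 3277/20160, 17/216, …
ICs: h(0) = 0, h′(0) = 0, h′′(0) = -2.

f: a_k = -1, -3, -9/2, -9/2, -27/8, -81/40, -81/80, -243/560, -729/4480, -243/4480, …
g: a_k = 0, 2, 0, -4/3, 0, 4/15, 0, -8/315, 0, 4/2835, …
Product ⇒ symmetric product L₀, ord ≤ 2.
∫: right-multiply L₀ by Dx.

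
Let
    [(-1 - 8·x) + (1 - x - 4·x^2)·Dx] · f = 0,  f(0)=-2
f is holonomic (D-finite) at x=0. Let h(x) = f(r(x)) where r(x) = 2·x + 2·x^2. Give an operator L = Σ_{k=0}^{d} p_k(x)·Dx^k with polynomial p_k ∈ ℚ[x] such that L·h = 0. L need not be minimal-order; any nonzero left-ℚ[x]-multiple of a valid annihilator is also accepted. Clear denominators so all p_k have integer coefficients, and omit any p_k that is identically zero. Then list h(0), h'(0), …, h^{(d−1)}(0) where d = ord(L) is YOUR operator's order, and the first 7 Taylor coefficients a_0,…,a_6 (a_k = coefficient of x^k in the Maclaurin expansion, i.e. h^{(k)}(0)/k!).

f: a_k = -2, -2, -10, -18, -58, -130, -362, …
f∘r: x↦r, Dx↦Dx/r' in L_f ⇒ L₀.
L = (2 + 36·x + 96·x^2 + 64·x^3) + (-1 + 2·x + 18·x^2 + 32·x^3 + 16·x^4)·Dx  (order 1).
h: a_k = -2, -4, -44, -224, -1400, -8304, -49680, …
ICs: h(0) = -2.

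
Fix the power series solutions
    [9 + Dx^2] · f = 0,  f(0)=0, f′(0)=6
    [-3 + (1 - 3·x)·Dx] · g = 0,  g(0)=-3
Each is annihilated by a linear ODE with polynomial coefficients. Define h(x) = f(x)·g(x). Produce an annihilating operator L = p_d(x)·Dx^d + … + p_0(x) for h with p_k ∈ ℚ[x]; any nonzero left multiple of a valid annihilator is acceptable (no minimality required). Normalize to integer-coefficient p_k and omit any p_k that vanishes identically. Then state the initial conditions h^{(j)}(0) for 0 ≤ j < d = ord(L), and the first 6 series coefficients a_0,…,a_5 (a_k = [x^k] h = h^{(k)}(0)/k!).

f: a_k = 0, 6, 0, -9, 0, 81/20, …
g: a_k = -3, -9, -27, -81, -243, -729, …
f·g: L₀ = L_f ⊗_s L_g, ord ≤ 2·1.
L = (-9 + 27·x) + 6·Dx + (-1 + 3·x)·Dx^2  (order 2).
h: a_k = 0, -18, -54, -135, -405, -24543/20, …
ICs: h(0) = 0, h′(0) = -18.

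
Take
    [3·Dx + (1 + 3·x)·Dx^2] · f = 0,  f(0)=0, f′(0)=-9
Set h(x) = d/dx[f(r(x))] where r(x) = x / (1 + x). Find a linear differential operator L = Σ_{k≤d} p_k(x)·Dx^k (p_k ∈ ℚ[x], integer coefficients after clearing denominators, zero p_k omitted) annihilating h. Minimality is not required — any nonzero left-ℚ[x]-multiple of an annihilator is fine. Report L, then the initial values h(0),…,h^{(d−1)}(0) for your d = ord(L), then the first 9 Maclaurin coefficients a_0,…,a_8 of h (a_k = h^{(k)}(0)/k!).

f: a_k = 0, -9, 27/2, -27, 243/4, -729/5, 729/2, -6561/7, 19683/8, …
Substitute x→r, Dx→(1/r')Dx; clear ⇒ L₀.
Differentiate: ansatz ord ≤ ord L₀ ⇒ L.
L = (5 + 8·x) + (1 + 5·x + 4·x^2)·Dx  (order 1).
h: a_k = -9, 45, -189, 765, -3069, 12285, -49149, 196605, -786429, …
ICs: h(0) = -9.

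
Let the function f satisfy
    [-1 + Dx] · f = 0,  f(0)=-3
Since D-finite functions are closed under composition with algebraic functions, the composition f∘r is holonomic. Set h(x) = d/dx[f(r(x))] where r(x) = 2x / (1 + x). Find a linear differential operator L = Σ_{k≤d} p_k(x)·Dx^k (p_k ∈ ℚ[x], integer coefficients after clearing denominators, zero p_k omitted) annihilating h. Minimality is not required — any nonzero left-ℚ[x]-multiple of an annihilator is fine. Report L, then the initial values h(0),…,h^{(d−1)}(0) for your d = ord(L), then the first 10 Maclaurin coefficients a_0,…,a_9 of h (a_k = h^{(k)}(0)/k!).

f: a_k = -3, -3, -3/2, -1/2, -1/8, -1/40, -1/240, -1/1680, -1/13440, -1/120960, …
L₀ from L_f via x↦r, Dx↦r'^{-1}Dx.
h=h₀': d/dx-closure on L₀ ⇒ L.
L = -2·x + (-1 - 2·x - x^2)·Dx  (order 1).
h: a_k = -6, 0, 6, -8, 6, -8/5, -10/3, 256/35, -142/15, 8992/945, …
ICs: h(0) = -6.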